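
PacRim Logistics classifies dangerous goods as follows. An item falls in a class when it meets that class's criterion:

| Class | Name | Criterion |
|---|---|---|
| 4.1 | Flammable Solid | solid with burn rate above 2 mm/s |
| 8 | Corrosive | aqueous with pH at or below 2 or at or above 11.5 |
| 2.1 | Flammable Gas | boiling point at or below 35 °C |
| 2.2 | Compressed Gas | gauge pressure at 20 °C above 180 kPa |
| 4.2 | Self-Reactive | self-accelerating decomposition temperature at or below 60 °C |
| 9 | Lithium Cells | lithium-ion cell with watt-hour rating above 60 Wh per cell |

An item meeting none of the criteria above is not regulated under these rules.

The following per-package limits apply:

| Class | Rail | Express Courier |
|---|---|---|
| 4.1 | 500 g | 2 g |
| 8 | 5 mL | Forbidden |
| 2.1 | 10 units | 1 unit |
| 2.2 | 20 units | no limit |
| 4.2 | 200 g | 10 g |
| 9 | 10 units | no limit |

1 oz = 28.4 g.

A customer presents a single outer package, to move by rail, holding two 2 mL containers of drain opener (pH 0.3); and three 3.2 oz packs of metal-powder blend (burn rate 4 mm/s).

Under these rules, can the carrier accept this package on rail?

Yes

pH 0.3 meets the Class 8 criterion (Corrosive), so the drain opener is Class 8.
Metal-powder blend: burn rate 4 mm/s > 2 mm/s → Class 4.1 (Flammable Solid).
Class 8 quantity: two 2 mL containers = 4 mL.
4 mL ≤ 5 mL (rail limit, Class 8) — within limit.
Class 4.1 quantity: three 3.2 oz packs = 272.64 g.
272.64 g is within the rail limit of 500 g for Class 4.1.
Every hazard class is within its rail limit and no segregation rule is violated.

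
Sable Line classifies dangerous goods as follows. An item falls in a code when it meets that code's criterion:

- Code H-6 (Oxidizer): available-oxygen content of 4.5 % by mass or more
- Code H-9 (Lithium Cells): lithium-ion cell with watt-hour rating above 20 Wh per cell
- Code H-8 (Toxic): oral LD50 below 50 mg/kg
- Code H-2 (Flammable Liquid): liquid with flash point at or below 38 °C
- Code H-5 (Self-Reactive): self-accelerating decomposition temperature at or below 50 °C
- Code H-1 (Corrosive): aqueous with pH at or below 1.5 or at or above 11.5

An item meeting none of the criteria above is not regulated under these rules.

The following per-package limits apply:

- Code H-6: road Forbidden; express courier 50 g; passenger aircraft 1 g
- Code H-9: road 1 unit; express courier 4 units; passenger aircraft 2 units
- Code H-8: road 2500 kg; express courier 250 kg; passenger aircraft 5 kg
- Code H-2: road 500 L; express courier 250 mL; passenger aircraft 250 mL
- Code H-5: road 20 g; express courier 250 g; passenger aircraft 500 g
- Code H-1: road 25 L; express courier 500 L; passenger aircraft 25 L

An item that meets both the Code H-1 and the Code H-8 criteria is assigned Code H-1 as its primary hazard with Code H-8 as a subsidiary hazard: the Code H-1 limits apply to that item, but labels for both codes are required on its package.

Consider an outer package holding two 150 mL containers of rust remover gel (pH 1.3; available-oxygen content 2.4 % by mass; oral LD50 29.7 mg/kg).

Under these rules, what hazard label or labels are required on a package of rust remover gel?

The rust remover gel has pH 1.3, which is ≤ 1.5, so it is Code H-1 (Corrosive).
With oral LD50 29.7 mg/kg (< 50 mg/kg), the rust remover gel falls in Code H-8.
By the precedence rule Code H-1 is primary and Code H-8 is subsidiary, and that rule requires both labels on the package.

Code H-1 and H-8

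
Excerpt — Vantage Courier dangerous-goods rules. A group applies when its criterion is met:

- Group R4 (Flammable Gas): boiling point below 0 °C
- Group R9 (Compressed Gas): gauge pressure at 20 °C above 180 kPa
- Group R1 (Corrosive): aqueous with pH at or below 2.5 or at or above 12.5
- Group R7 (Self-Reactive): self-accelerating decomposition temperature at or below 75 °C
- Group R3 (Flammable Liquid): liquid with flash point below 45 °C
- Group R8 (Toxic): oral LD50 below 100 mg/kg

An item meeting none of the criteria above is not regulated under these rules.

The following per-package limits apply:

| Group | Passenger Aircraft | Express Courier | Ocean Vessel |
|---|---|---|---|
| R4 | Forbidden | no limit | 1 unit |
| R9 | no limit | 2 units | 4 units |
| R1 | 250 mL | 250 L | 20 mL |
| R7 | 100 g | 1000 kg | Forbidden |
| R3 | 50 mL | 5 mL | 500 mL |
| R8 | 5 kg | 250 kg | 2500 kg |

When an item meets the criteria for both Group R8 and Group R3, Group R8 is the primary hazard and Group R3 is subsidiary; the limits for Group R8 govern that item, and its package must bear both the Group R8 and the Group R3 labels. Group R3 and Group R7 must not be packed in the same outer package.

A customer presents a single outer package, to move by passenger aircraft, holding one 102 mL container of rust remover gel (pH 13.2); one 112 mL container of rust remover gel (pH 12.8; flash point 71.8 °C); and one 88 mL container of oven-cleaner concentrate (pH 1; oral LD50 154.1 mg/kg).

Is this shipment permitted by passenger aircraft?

No

The rust remover gel has pH 13.2, which is ≥ 12.5, so it is Group R1 (Corrosive).
With pH 12.8 (≥ 12.5), the rust remover gel falls in Group R1.
The oven-cleaner concentrate has pH 1, which is ≤ 2.5, so it is Group R1 (Corrosive).
Group R1 net quantity: 102 mL + 112 mL + 88 mL = 302 mL.
That exceeds the Group R1 passenger aircraft limit of 250 mL.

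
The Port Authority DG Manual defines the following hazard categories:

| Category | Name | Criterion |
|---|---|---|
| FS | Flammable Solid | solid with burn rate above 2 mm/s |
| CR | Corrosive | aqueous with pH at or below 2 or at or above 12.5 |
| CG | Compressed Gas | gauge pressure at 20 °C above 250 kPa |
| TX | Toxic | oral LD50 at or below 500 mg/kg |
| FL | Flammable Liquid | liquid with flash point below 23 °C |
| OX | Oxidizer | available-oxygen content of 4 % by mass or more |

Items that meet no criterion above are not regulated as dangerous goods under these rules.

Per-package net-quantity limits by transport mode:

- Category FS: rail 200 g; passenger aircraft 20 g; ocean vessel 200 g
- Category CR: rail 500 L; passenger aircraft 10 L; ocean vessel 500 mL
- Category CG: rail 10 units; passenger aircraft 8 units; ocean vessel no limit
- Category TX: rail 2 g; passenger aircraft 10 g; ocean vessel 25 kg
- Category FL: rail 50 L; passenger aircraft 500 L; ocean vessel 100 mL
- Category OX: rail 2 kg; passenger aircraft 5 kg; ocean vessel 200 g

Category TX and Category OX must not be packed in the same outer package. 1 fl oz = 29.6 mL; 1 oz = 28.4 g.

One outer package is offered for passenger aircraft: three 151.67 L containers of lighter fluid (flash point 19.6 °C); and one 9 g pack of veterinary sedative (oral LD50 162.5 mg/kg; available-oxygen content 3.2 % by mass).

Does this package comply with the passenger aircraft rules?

Yes

The lighter fluid has flash point 19.6 °C, which is < 23 °C, so it is Category FL (Flammable Liquid).
The veterinary sedative has oral LD50 162.5 mg/kg, which is ≤ 500 mg/kg, so it is Category TX (Toxic).
Category TX quantity: 9 g.
That is within the Category TX passenger aircraft limit of 10 g.
Category FL quantity: three 151.67 L containers = 455.01 L.
455.01 L is within the passenger aircraft limit of 500 L for Category FL.
The segregation rule (Category TX with Category OX) does not apply to Category TX with Category FL.
Every hazard category is within its passenger aircraft limit and no segregation rule is violated.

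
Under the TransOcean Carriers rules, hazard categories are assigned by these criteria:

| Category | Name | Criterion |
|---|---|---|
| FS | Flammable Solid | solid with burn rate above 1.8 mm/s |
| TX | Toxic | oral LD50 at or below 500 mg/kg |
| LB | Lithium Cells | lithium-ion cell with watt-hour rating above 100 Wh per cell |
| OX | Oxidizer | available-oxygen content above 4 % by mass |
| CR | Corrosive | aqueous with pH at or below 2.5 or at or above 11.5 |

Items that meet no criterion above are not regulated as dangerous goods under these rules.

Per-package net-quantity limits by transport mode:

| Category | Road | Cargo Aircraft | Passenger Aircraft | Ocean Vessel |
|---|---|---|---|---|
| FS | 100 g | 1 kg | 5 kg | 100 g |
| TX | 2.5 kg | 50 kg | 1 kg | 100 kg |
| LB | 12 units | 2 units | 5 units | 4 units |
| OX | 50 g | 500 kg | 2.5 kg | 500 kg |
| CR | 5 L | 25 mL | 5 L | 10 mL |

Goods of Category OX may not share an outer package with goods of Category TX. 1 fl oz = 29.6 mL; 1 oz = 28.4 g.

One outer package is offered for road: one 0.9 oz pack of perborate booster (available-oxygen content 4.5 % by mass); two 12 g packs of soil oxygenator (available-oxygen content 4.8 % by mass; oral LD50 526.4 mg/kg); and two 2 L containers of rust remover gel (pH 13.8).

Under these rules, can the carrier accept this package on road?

Yes

With available-oxygen content 4.5 % by mass (> 4 % by mass), the perborate booster falls in Category OX.
The soil oxygenator has available-oxygen content 4.8 % by mass, which is > 4 % by mass, so it is Category OX (Oxidizer).
Rust remover gel: pH 13.8 ≥ 11.5 → Category CR (Corrosive).
Category CR quantity: two 2 L containers = 4 L.
4 L ≤ 5 L (road limit, Category CR) — within limit.
Category OX net quantity: (one 0.9 oz pack = 25.56 g) + (two 12 g packs = 24 g) = 49.56 g.
That is within the Category OX road limit of 50 g.
The segregation rule (Category OX with Category TX) does not apply to Category CR with Category OX.
Every hazard category is within its road limit and no segregation rule is violated.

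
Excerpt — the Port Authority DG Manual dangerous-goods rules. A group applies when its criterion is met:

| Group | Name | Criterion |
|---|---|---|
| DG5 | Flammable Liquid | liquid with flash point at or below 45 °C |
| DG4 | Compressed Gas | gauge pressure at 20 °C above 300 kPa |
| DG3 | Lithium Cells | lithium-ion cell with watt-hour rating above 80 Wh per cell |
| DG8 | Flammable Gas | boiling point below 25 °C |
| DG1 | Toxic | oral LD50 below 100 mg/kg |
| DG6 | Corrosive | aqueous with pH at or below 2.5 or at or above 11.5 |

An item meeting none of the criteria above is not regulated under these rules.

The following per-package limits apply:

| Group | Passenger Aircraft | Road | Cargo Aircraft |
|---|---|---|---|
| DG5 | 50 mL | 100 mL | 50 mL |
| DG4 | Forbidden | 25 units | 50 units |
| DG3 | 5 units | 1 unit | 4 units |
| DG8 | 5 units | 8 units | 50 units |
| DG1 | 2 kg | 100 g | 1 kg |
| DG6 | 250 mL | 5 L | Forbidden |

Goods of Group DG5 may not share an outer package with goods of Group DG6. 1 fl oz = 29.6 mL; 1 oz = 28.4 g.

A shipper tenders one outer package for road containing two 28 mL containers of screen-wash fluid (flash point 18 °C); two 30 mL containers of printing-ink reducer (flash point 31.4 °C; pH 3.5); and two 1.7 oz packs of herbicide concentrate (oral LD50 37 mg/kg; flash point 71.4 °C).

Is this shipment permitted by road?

No

Screen-wash fluid: flash point 18 °C ≤ 45 °C → Group DG5 (Flammable Liquid).
Printing-ink reducer: flash point 31.4 °C ≤ 45 °C → Group DG5 (Flammable Liquid).
With oral LD50 37 mg/kg (< 100 mg/kg), the herbicide concentrate falls in Group DG1.
Total Group DG5: (two 28 mL containers = 56 mL) + (two 30 mL containers = 60 mL) = 116 mL.
That exceeds the Group DG5 road limit of 100 mL.
Group DG1 quantity: two 1.7 oz packs = 96.56 g.
96.56 g is within the road limit of 100 g for Group DG1.
The segregation rule (Group DG5 with Group DG6) does not apply to Group DG5 with Group DG1.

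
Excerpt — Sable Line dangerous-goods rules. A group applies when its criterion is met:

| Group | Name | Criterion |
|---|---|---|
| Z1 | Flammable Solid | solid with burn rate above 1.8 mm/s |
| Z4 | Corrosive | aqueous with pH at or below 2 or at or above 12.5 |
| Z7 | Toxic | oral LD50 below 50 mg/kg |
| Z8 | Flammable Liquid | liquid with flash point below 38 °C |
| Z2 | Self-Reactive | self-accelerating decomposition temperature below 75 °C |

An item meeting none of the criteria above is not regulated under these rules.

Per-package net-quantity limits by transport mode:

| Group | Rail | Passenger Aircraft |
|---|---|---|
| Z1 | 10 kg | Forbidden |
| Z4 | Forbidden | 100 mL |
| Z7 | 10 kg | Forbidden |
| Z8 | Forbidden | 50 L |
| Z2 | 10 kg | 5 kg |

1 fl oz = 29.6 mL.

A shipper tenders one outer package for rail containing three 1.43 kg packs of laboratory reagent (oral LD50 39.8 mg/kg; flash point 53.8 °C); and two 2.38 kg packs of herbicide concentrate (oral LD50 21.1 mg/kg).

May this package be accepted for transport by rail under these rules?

Oral LD50 39.8 mg/kg meets the Group Z7 criterion (Toxic), so the laboratory reagent is Group Z7.
The herbicide concentrate has oral LD50 21.1 mg/kg, which is < 50 mg/kg, so it is Group Z7 (Toxic).
Group Z7 net quantity: (three 1.43 kg packs = 4.29 kg) + (two 2.38 kg packs = 4.76 kg) = 9.05 kg.
That is within the Group Z7 rail limit of 10 kg.

Yes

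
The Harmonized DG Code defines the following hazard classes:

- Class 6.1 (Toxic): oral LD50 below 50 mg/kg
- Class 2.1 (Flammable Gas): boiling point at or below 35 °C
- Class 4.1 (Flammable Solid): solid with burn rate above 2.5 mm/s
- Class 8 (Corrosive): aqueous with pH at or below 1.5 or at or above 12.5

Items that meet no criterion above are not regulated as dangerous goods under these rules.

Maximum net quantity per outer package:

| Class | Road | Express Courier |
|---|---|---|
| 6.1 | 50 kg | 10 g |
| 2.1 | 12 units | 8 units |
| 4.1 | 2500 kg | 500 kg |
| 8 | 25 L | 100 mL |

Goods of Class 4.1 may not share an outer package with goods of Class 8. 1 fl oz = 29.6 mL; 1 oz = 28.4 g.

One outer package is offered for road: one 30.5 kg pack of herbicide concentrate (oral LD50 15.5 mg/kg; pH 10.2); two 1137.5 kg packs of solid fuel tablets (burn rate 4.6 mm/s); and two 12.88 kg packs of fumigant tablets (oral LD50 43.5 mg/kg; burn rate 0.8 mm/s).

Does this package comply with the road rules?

No

Herbicide concentrate: oral LD50 15.5 mg/kg < 50 mg/kg → Class 6.1 (Toxic).
With burn rate 4.6 mm/s (> 2.5 mm/s), the solid fuel tablets fall in Class 4.1.
With oral LD50 43.5 mg/kg (< 50 mg/kg), the fumigant tablets fall in Class 6.1.
Class 6.1 net quantity: 30.5 kg + (two 12.88 kg packs = 25.76 kg) = 56.26 kg.
56.26 kg > 50 kg (road limit, Class 6.1) — over the limit.
Class 4.1 quantity: two 1137.5 kg packs = 2275 kg.
2275 kg is within the road limit of 2500 kg for Class 4.1.
The segregation rule (Class 4.1 with Class 8) does not apply to Class 6.1 with Class 4.1.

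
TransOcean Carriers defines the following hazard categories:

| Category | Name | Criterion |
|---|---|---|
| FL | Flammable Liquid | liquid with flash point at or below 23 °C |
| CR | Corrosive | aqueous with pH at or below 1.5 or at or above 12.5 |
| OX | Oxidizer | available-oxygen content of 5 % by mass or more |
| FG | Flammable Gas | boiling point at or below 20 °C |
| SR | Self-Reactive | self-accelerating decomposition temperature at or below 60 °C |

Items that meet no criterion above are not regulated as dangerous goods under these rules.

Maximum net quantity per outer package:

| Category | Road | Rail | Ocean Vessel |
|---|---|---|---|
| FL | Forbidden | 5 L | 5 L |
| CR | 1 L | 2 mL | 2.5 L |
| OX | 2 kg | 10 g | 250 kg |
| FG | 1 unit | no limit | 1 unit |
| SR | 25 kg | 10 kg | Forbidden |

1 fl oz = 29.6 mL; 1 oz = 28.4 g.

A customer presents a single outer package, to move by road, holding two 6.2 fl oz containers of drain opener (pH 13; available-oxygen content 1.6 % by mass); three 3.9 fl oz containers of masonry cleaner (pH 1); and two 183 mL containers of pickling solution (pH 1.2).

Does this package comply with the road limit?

The drain opener has pH 13, which is ≥ 12.5, so it is Category CR (Corrosive).
Masonry cleaner: pH 1 ≤ 1.5 → Category CR (Corrosive).
Pickling solution: pH 1.2 ≤ 1.5 → Category CR (Corrosive).
Total Category CR: (two 6.2 fl oz containers = 367.04 mL) + (three 3.9 fl oz containers = 346.32 mL) + (two 183 mL containers = 366 mL) = 1079.36 mL.
1079.36 mL exceeds the road limit of 1 L for Category CR.

No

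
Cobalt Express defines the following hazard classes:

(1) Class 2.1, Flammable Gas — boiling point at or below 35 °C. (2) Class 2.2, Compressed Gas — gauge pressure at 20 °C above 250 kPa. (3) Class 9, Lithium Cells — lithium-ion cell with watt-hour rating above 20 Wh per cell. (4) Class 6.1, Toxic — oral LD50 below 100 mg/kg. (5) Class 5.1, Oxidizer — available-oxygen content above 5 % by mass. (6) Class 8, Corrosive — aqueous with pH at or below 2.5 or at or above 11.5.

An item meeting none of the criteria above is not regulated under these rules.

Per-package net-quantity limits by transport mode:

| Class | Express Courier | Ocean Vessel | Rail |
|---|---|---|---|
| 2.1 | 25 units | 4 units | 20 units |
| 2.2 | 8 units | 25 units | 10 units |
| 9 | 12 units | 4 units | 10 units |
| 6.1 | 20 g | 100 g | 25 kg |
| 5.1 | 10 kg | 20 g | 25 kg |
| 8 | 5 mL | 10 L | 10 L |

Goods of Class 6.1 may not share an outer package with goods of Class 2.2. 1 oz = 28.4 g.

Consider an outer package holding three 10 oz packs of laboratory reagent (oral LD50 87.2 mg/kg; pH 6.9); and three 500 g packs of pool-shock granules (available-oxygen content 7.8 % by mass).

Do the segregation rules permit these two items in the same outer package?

Yes

With oral LD50 87.2 mg/kg (< 100 mg/kg), the laboratory reagent falls in Class 6.1.
With available-oxygen content 7.8 % by mass (> 5 % by mass), the pool-shock granules fall in Class 5.1.
No segregation rule bars Class 6.1 with Class 5.1.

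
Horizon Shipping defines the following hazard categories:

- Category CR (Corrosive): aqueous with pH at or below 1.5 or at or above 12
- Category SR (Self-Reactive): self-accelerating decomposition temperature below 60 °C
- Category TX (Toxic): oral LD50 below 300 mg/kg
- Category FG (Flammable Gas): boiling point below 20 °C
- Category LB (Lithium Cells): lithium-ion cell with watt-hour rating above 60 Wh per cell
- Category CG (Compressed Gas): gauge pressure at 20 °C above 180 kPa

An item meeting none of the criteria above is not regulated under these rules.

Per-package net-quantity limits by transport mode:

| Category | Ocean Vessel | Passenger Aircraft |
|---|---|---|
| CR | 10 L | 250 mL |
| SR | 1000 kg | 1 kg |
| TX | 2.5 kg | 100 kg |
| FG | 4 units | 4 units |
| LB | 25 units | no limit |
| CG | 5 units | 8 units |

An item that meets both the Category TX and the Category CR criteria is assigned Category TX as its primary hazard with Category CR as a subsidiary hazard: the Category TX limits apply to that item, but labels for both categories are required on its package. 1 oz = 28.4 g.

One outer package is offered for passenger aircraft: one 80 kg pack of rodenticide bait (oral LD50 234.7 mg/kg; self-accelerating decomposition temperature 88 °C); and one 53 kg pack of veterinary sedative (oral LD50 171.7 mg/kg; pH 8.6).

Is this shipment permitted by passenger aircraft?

No

With oral LD50 234.7 mg/kg (< 300 mg/kg), the rodenticide bait falls in Category TX.
The veterinary sedative has oral LD50 171.7 mg/kg, which is < 300 mg/kg, so it is Category TX (Toxic).
Total Category TX: 80 kg + 53 kg = 133 kg.
133 kg exceeds the passenger aircraft limit of 100 kg for Category TX.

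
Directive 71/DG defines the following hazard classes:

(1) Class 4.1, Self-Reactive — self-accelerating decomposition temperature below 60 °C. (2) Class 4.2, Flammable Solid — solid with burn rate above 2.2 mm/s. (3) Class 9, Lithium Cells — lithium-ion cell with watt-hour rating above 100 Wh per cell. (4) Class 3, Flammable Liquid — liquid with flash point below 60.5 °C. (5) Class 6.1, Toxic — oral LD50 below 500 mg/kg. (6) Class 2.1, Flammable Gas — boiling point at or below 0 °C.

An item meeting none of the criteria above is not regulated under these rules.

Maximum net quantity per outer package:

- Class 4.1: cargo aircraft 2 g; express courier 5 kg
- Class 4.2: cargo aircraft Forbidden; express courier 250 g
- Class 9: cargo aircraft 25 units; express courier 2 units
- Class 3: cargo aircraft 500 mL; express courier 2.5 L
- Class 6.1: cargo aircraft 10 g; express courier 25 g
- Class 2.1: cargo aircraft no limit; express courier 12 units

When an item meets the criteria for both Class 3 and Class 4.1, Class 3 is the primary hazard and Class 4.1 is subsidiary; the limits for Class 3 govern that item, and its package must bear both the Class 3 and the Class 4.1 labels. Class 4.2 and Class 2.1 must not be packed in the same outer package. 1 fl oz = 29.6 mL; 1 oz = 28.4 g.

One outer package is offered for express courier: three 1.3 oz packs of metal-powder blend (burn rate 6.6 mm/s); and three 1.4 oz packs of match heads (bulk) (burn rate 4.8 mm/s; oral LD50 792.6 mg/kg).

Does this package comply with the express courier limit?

Yes

With burn rate 6.6 mm/s (> 2.2 mm/s), the metal-powder blend falls in Class 4.2.
With burn rate 4.8 mm/s (> 2.2 mm/s), the match heads (bulk) fall in Class 4.2.
Total Class 4.2: (three 1.3 oz packs = 110.76 g) + (three 1.4 oz packs = 119.28 g) = 230.04 g.
230.04 g ≤ 250 g (express courier limit, Class 4.2) — within limit.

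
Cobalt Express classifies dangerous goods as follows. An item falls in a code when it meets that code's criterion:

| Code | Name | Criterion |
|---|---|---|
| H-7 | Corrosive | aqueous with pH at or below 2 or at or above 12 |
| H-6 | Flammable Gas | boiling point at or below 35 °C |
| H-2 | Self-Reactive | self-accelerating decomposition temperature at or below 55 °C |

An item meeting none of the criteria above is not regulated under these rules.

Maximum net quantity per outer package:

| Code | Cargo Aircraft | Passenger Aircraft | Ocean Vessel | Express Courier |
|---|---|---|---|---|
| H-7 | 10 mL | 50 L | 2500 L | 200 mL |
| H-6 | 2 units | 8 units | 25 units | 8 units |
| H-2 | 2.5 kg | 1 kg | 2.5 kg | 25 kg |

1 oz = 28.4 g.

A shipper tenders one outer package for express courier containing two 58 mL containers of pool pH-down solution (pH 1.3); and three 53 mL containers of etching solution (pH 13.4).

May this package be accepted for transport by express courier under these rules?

The pool pH-down solution has pH 1.3, which is ≤ 2, so it is Code H-7 (Corrosive).
With pH 13.4 (≥ 12), the etching solution falls in Code H-7.
Code H-7 net quantity: (two 58 mL containers = 116 mL) + (three 53 mL containers = 159 mL) = 275 mL.
275 mL > 200 mL (express courier limit, Code H-7) — over the limit.

No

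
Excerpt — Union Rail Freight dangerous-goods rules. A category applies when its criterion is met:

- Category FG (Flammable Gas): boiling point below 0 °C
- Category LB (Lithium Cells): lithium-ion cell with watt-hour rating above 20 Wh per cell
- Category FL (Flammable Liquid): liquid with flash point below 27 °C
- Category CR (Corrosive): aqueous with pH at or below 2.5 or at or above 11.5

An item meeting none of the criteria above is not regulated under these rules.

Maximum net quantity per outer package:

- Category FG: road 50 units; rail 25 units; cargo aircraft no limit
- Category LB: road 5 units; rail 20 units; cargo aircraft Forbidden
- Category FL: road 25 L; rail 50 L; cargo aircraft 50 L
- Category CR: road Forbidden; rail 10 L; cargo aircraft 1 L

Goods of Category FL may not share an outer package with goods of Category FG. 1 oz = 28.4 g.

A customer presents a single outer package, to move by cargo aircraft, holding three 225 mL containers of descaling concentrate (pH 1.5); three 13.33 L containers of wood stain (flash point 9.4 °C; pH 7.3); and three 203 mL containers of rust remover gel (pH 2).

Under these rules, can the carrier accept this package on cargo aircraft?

No

The descaling concentrate has pH 1.5, which is ≤ 2.5, so it is Category CR (Corrosive).
Flash point 9.4 °C meets the Category FL criterion (Flammable Liquid), so the wood stain is Category FL.
With pH 2 (≤ 2.5), the rust remover gel falls in Category CR.
Category FL quantity: three 13.33 L containers = 39.99 L.
39.99 L is within the cargo aircraft limit of 50 L for Category FL.
Category CR net quantity: (three 225 mL containers = 675 mL) + (three 203 mL containers = 609 mL) = 1.284 L.
1.284 L exceeds the cargo aircraft limit of 1 L for Category CR.
The segregation rule (Category FL with Category FG) does not apply to Category FL with Category CR.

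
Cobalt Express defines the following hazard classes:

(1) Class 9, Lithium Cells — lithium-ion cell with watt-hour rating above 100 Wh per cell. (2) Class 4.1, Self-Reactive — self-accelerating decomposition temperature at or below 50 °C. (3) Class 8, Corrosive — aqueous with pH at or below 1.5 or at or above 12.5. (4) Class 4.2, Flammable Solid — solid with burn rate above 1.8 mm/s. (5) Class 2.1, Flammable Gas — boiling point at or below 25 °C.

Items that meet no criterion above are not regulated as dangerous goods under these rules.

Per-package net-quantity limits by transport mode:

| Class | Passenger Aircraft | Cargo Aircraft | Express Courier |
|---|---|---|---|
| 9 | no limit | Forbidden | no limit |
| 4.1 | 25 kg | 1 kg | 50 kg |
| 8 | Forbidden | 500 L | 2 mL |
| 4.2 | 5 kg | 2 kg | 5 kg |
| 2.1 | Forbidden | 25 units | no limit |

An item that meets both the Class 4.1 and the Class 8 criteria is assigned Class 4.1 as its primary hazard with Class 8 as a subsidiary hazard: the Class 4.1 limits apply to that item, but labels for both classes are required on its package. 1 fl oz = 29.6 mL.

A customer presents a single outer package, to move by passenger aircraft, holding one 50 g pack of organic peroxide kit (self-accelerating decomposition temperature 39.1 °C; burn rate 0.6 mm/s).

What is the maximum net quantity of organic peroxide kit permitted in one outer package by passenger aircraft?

With self-accelerating decomposition temperature 39.1 °C (≤ 50 °C), the organic peroxide kit falls in Class 4.1.
The passenger aircraft limit for Class 4.1 is 25 kg.

25 kg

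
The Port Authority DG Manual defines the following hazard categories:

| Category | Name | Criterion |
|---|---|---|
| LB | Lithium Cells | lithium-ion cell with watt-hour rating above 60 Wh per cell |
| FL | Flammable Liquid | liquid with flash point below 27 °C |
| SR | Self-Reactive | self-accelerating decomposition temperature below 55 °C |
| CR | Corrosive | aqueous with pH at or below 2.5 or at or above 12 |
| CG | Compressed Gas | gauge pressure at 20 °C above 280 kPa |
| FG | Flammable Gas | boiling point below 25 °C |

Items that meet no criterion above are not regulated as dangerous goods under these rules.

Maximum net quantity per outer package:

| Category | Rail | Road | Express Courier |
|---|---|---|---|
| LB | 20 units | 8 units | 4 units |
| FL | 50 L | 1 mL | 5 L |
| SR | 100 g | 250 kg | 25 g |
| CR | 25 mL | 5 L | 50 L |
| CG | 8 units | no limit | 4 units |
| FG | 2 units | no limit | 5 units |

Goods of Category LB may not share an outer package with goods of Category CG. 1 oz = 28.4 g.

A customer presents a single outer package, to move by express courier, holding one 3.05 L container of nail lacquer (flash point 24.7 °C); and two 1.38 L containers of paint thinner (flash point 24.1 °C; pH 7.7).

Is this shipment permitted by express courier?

With flash point 24.7 °C (< 27 °C), the nail lacquer falls in Category FL.
With flash point 24.1 °C (< 27 °C), the paint thinner falls in Category FL.
Total Category FL: 3.05 L + (two 1.38 L containers = 2.76 L) = 5.81 L.
That exceeds the Category FL express courier limit of 5 L.

No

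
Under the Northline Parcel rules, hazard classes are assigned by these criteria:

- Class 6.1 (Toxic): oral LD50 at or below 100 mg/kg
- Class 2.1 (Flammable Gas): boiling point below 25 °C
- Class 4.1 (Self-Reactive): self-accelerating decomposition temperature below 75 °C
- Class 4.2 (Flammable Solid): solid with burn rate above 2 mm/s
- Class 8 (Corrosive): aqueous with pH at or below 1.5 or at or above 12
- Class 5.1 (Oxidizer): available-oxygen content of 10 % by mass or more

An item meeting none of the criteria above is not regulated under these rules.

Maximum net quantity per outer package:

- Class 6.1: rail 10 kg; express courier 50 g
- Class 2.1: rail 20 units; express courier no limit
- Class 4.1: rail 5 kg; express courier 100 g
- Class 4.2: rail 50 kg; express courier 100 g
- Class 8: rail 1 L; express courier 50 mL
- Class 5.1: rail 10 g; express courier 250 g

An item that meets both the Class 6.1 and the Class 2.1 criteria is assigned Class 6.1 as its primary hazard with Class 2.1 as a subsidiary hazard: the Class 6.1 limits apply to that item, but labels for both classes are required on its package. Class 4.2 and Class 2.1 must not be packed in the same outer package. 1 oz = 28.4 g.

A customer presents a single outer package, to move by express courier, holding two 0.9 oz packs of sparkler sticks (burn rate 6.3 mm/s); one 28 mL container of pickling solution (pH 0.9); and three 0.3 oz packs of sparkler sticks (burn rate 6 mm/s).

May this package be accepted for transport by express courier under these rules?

Burn rate 6.3 mm/s meets the Class 4.2 criterion (Flammable Solid), so the sparkler sticks are Class 4.2.
With pH 0.9 (≤ 1.5), the pickling solution falls in Class 8.
Burn rate 6 mm/s meets the Class 4.2 criterion (Flammable Solid), so the sparkler sticks are Class 4.2.
Class 4.2 net quantity: (two 0.9 oz packs = 51.12 g) + (three 0.3 oz packs = 25.56 g) = 76.68 g.
76.68 g ≤ 100 g (express courier limit, Class 4.2) — within limit.
Class 8 quantity: 28 mL.
28 mL is within the express courier limit of 50 mL for Class 8.
The segregation rule (Class 4.2 with Class 2.1) does not apply to Class 4.2 with Class 8.
Every hazard class is within its express courier limit and no segregation rule is violated.

Yes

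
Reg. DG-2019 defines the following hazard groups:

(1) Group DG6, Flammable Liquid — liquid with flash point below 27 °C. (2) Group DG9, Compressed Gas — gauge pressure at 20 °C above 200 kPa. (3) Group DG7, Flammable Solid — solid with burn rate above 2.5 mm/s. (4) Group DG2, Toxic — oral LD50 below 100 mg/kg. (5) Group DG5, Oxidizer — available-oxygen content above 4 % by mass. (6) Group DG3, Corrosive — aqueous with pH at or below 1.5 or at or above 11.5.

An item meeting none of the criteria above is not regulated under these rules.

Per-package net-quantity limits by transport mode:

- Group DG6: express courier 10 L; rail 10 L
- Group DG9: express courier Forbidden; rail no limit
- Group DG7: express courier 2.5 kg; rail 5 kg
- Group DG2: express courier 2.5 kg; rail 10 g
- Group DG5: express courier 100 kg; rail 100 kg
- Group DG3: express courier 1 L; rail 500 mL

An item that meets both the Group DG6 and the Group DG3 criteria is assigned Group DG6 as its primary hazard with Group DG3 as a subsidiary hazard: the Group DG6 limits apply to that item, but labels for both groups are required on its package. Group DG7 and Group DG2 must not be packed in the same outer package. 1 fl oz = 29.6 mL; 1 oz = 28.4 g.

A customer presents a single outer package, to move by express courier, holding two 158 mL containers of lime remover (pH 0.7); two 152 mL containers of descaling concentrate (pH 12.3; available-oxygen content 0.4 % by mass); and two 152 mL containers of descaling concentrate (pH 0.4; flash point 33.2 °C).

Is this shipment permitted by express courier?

Yes

The lime remover has pH 0.7, which is ≤ 1.5, so it is Group DG3 (Corrosive).
pH 12.3 meets the Group DG3 criterion (Corrosive), so the descaling concentrate is Group DG3.
pH 0.4 meets the Group DG3 criterion (Corrosive), so the descaling concentrate is Group DG3.
Total Group DG3: (two 158 mL containers = 316 mL) + (two 152 mL containers = 304 mL) + (two 152 mL containers = 304 mL) = 924 mL.
924 mL ≤ 1 L (express courier limit, Group DG3) — within limit.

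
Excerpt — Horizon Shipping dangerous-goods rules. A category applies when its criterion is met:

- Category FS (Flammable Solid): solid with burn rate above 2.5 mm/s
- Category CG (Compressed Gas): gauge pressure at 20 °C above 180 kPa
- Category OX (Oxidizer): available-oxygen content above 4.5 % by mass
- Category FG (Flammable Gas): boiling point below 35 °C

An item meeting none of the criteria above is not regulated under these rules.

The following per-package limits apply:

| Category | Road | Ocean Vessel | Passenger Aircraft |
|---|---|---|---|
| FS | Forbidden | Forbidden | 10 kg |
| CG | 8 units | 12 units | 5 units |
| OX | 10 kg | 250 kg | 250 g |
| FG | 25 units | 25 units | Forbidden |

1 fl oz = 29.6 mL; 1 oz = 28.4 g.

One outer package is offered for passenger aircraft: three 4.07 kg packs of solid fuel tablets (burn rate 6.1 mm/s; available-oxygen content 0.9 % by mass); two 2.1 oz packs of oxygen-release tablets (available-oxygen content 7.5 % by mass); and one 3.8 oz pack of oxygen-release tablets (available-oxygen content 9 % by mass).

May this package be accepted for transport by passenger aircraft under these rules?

Burn rate 6.1 mm/s meets the Category FS criterion (Flammable Solid), so the solid fuel tablets are Category FS.
Oxygen-release tablets: available-oxygen content 7.5 % by mass > 4.5 % by mass → Category OX (Oxidizer).
With available-oxygen content 9 % by mass (> 4.5 % by mass), the oxygen-release tablets fall in Category OX.
Category OX net quantity: (two 2.1 oz packs = 119.28 g) + (one 3.8 oz pack = 107.92 g) = 227.2 g.
That is within the Category OX passenger aircraft limit of 250 g.
Category FS quantity: three 4.07 kg packs = 12.21 kg.
12.21 kg exceeds the passenger aircraft limit of 10 kg for Category FS.

No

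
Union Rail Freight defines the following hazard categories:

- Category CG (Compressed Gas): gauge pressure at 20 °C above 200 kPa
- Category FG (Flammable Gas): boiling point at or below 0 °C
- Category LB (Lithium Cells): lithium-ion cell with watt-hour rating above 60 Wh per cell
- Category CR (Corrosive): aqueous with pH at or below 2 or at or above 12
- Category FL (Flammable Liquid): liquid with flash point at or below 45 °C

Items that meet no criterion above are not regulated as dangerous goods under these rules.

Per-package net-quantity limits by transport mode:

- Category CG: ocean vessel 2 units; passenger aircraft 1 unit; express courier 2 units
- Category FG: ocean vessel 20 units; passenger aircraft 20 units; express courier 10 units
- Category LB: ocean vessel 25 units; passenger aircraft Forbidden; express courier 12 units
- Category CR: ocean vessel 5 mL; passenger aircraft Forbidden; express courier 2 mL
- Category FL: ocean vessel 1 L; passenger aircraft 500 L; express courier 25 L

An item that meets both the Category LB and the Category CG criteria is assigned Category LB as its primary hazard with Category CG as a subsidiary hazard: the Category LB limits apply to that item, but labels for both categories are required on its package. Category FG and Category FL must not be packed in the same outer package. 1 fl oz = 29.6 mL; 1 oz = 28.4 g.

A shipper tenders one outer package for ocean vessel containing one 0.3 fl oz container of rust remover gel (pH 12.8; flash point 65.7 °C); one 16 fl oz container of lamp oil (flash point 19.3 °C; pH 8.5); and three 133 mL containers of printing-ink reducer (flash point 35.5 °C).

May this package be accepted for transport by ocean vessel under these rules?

No

With pH 12.8 (≥ 12), the rust remover gel falls in Category CR.
Flash point 19.3 °C meets the Category FL criterion (Flammable Liquid), so the lamp oil is Category FL.
Printing-ink reducer: flash point 35.5 °C ≤ 45 °C → Category FL (Flammable Liquid).
Total Category FL: (one 16 fl oz container = 473.6 mL) + (three 133 mL containers = 399 mL) = 872.6 mL.
That is within the Category FL ocean vessel limit of 1 L.
Category CR quantity: one 0.3 fl oz container = 8.88 mL.
8.88 mL > 5 mL (ocean vessel limit, Category CR) — over the limit.
The segregation rule (Category FG with Category FL) does not apply to Category FL with Category CR.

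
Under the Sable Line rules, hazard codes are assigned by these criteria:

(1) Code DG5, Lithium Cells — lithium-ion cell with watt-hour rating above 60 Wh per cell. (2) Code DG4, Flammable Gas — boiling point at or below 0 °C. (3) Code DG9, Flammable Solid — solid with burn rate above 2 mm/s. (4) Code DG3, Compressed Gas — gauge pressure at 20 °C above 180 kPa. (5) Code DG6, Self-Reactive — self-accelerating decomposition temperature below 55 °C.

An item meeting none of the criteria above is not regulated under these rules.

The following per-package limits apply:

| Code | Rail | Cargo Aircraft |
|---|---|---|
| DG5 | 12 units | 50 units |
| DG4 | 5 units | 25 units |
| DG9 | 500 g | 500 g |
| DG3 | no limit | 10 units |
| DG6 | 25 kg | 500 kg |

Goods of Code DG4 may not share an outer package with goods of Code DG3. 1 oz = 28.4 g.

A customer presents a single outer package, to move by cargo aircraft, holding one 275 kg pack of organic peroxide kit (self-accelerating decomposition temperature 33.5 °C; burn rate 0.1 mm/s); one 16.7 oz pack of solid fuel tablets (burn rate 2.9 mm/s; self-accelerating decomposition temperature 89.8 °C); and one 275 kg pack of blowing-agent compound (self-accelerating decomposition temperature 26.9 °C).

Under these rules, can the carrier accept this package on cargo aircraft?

The organic peroxide kit has self-accelerating decomposition temperature 33.5 °C, which is < 55 °C, so it is Code DG6 (Self-Reactive).
With burn rate 2.9 mm/s (> 2 mm/s), the solid fuel tablets fall in Code DG9.
The blowing-agent compound has self-accelerating decomposition temperature 26.9 °C, which is < 55 °C, so it is Code DG6 (Self-Reactive).
Code DG6 net quantity: 275 kg + 275 kg = 550 kg.
550 kg > 500 kg (cargo aircraft limit, Code DG6) — over the limit.
Code DG9 quantity: one 16.7 oz pack = 474.28 g.
That is within the Code DG9 cargo aircraft limit of 500 g.
The segregation rule (Code DG4 with Code DG3) does not apply to Code DG6 with Code DG9.

No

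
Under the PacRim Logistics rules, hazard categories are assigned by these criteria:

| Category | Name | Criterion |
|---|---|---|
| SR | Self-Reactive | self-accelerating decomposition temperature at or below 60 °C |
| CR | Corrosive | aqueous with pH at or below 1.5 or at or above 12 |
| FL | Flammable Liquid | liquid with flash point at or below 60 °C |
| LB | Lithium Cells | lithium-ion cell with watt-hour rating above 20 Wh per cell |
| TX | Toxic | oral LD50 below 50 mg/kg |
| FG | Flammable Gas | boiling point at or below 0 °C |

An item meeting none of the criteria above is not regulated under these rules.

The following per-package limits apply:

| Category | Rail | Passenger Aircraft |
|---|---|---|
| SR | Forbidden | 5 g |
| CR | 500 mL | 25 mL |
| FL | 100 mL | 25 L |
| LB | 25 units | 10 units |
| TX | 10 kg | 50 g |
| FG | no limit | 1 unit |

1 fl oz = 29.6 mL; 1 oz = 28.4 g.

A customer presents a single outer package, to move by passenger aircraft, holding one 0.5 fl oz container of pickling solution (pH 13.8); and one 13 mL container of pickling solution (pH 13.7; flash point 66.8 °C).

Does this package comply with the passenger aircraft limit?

No

Pickling solution: pH 13.8 ≥ 12 → Category CR (Corrosive).
The pickling solution has pH 13.7, which is ≥ 12, so it is Category CR (Corrosive).
Total Category CR: (one 0.5 fl oz container = 14.8 mL) + 13 mL = 27.8 mL.
27.8 mL exceeds the passenger aircraft limit of 25 mL for Category CR.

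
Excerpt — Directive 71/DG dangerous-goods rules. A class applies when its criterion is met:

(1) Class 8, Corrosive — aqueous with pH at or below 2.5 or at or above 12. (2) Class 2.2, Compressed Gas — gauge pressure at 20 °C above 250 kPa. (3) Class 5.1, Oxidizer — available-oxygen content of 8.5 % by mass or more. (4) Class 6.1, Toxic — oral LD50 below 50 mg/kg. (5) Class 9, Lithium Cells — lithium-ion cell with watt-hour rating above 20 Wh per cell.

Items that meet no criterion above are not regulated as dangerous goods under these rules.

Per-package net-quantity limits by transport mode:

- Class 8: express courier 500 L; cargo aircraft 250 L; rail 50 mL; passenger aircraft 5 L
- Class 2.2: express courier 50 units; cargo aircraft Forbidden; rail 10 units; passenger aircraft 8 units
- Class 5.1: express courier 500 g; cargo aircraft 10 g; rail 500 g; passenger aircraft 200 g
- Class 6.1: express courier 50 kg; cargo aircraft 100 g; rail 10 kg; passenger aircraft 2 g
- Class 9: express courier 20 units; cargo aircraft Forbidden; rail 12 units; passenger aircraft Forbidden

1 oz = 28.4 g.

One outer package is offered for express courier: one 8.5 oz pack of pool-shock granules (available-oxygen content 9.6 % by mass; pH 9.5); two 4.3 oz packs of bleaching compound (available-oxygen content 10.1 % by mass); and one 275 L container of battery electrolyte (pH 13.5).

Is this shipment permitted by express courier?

Yes

The pool-shock granules have available-oxygen content 9.6 % by mass, which is ≥ 8.5 % by mass, so they are Class 5.1 (Oxidizer).
Available-oxygen content 10.1 % by mass meets the Class 5.1 criterion (Oxidizer), so the bleaching compound is Class 5.1.
The battery electrolyte has pH 13.5, which is ≥ 12, so it is Class 8 (Corrosive).
Total Class 5.1: (one 8.5 oz pack = 241.4 g) + (two 4.3 oz packs = 244.24 g) = 485.64 g.
485.64 g ≤ 500 g (express courier limit, Class 5.1) — within limit.
Class 8 quantity: 275 L.
275 L ≤ 500 L (express courier limit, Class 8) — within limit.
Every hazard class is within its express courier limit and no segregation rule is violated.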